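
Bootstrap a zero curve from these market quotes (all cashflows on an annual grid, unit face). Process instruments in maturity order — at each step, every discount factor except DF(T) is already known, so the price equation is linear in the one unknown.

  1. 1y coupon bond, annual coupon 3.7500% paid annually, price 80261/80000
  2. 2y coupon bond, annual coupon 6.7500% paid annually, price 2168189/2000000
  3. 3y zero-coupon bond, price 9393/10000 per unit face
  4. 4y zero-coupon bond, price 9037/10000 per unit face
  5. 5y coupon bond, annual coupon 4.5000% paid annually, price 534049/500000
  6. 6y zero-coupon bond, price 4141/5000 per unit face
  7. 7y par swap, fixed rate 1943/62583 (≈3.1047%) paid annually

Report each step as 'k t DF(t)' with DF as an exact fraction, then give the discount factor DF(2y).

step 1 [1y] bond c/1=3/80: DF=(80261/80000 − 3/80·(0))/(1+3/80) = 967/1000 ≈ 0.967000
step 2 [2y] bond c/1=27/400: DF=(2168189/2000000 − 27/400·(0.967000))/(1+27/400) = 1193/1250 ≈ 0.954400
step 3 [3y] zero: DF = P = 9393/10000 ≈ 0.939300
step 4 [4y] zero: DF = P = 9037/10000 ≈ 0.903700
step 5 [5y] bond c/1=9/200: DF=(534049/500000 − 9/200·(0.967000+0.954400+0.939300+0.903700))/(1+9/200) = 43/50 ≈ 0.860000
step 6 [6y] zero: DF = P = 4141/5000 ≈ 0.828200
step 7 [7y] swap r/1=1943/62583: DF=(1 − 1943/62583·(0.967000+0.954400+0.939300+0.903700+0.860000+0.828200))/(1+1943/62583) = 8057/10000 ≈ 0.805700

1 1 967/1000
2 2 1193/1250
3 3 9393/10000
4 4 9037/10000
5 5 43/50
6 6 4141/5000
7 7 8057/10000
DF(2y) = 1193/1250 ≈ 0.954400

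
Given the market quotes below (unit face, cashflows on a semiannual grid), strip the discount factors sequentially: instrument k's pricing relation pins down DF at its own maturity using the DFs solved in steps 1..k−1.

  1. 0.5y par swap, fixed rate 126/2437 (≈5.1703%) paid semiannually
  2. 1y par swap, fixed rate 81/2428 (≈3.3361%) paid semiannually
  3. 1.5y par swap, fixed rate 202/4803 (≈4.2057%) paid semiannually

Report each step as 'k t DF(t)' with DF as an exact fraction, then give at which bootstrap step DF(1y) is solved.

step 1 [0.5y] swap r/2=63/2437: DF=(1 − 63/2437·(0))/(1+63/2437) = 2437/2500 ≈ 0.974800
step 2 [1y] swap r/2=81/4856: DF=(1 − 81/4856·(0.974800))/(1+81/4856) = 2419/2500 ≈ 0.967600
step 3 [1.5y] swap r/2=101/4803: DF=(1 − 101/4803·(0.974800+0.967600))/(1+101/4803) = 4697/5000 ≈ 0.939400

1 1/2 2437/2500
2 1 2419/2500
3 3/2 4697/5000
DF(1y) is solved at step 2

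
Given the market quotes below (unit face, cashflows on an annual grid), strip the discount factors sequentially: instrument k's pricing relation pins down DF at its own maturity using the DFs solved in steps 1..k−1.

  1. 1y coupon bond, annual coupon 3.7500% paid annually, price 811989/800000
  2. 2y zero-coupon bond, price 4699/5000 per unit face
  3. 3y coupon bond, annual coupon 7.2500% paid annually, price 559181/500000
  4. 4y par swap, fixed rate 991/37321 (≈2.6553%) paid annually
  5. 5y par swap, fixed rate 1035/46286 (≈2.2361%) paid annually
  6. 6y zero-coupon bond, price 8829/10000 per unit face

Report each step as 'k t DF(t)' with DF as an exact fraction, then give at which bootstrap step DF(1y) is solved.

1 1 9783/10000
2 2 4699/5000
3 3 9131/10000
4 4 9009/10000
5 5 1793/2000
6 6 8829/10000
DF(1y) is solved at step 1

step 1 [1y] bond c/1=3/80: DF=(811989/800000 − 3/80·(0))/(1+3/80) = 9783/10000 ≈ 0.978300
step 2 [2y] zero: DF = P = 4699/5000 ≈ 0.939800
step 3 [3y] bond c/1=29/400: DF=(559181/500000 − 29/400·(0.978300+0.939800))/(1+29/400) = 9131/10000 ≈ 0.913100
step 4 [4y] swap r/1=991/37321: DF=(1 − 991/37321·(0.978300+0.939800+0.913100))/(1+991/37321) = 9009/10000 ≈ 0.900900
step 5 [5y] swap r/1=1035/46286: DF=(1 − 1035/46286·(0.978300+0.939800+0.913100+0.900900))/(1+1035/46286) = 1793/2000 ≈ 0.896500
step 6 [6y] zero: DF = P = 8829/10000 ≈ 0.882900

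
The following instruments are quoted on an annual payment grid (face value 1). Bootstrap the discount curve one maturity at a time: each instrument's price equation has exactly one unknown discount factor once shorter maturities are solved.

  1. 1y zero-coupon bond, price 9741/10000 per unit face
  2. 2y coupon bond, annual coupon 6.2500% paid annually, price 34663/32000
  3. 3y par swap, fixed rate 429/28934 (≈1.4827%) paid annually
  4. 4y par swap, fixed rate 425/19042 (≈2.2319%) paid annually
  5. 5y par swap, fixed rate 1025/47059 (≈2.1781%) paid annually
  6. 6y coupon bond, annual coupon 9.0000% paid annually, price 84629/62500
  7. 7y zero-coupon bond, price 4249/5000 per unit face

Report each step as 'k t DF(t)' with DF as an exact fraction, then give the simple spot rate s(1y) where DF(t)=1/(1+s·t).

step 1 [1y] zero: DF = P = 9741/10000 ≈ 0.974100
step 2 [2y] bond c/1=1/16: DF=(34663/32000 − 1/16·(0.974100))/(1+1/16) = 4811/5000 ≈ 0.962200
step 3 [3y] swap r/1=429/28934: DF=(1 − 429/28934·(0.974100+0.962200))/(1+429/28934) = 9571/10000 ≈ 0.957100
step 4 [4y] swap r/1=425/19042: DF=(1 − 425/19042·(0.974100+0.962200+0.957100))/(1+425/19042) = 183/200 ≈ 0.915000
step 5 [5y] swap r/1=1025/47059: DF=(1 − 1025/47059·(0.974100+0.962200+0.957100+0.915000))/(1+1025/47059) = 359/400 ≈ 0.897500
step 6 [6y] bond c/1=9/100: DF=(84629/62500 − 9/100·(0.974100+0.962200+0.957100+0.915000+0.897500))/(1+9/100) = 8537/10000 ≈ 0.853700
step 7 [7y] zero: DF = P = 4249/5000 ≈ 0.849800

1 1 9741/10000
2 2 4811/5000
3 3 9571/10000
4 4 183/200
5 5 359/400
6 6 8537/10000
7 7 4249/5000
s(1y) = (1/(9741/10000) − 1)/(1) = 259/9741 ≈ 2.6589%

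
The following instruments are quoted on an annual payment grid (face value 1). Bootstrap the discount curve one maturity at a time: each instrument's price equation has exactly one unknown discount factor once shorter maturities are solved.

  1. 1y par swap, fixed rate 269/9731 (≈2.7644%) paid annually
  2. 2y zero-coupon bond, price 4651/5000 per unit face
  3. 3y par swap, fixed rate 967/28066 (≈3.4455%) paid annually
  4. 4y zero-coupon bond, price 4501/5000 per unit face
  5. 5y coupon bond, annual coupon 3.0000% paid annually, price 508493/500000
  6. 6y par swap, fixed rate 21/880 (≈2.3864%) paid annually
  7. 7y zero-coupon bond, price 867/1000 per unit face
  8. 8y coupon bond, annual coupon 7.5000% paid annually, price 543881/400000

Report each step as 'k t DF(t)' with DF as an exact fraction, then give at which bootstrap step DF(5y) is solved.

step 1 [1y] swap r/1=269/9731: DF=(1 − 269/9731·(0))/(1+269/9731) = 9731/10000 ≈ 0.973100
step 2 [2y] zero: DF = P = 4651/5000 ≈ 0.930200
step 3 [3y] swap r/1=967/28066: DF=(1 − 967/28066·(0.973100+0.930200))/(1+967/28066) = 9033/10000 ≈ 0.903300
step 4 [4y] zero: DF = P = 4501/5000 ≈ 0.900200
step 5 [5y] bond c/1=3/100: DF=(508493/500000 − 3/100·(0.973100+0.930200+0.903300+0.900200))/(1+3/100) = 4397/5000 ≈ 0.879400
step 6 [6y] swap r/1=21/880: DF=(1 − 21/880·(0.973100+0.930200+0.903300+0.900200+0.879400))/(1+21/880) = 4349/5000 ≈ 0.869800
step 7 [7y] zero: DF = P = 867/1000 ≈ 0.867000
step 8 [8y] bond c/1=3/40: DF=(543881/400000 − 3/40·(0.973100+0.930200+0.903300+0.900200+0.879400+0.869800+0.867000))/(1+3/40) = 8237/10000 ≈ 0.823700

1 1 9731/10000
2 2 4651/5000
3 3 9033/10000
4 4 4501/5000
5 5 4397/5000
6 6 4349/5000
7 7 867/1000
8 8 8237/10000
DF(5y) is solved at step 5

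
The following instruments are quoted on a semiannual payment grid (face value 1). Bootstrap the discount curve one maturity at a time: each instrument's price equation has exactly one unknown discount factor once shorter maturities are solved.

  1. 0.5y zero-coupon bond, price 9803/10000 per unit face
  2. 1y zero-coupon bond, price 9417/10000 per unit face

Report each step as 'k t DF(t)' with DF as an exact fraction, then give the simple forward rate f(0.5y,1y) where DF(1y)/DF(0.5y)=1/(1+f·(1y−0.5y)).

step 1 [0.5y] zero: DF = P = 9803/10000 ≈ 0.980300
step 2 [1y] zero: DF = P = 9417/10000 ≈ 0.941700

1 1/2 9803/10000
2 1 9417/10000
f(0.5y,1y) = ((9803/10000)/(9417/10000) − 1)/(1/2) = 772/9417 ≈ 8.1979%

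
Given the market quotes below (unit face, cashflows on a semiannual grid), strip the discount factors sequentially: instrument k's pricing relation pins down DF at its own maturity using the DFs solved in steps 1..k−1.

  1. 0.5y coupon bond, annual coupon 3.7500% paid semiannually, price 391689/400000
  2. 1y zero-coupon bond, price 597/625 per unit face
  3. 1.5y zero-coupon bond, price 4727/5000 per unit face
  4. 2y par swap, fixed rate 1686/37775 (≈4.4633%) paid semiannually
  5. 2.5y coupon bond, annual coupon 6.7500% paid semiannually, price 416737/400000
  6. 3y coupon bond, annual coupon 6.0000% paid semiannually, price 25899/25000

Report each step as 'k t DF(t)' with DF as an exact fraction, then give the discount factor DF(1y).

1 1/2 2403/2500
2 1 597/625
3 3/2 4727/5000
4 2 9157/10000
5 5/2 1769/2000
6 3 87/100
DF(1y) = 597/625 ≈ 0.955200

step 1 [0.5y] bond c/2=3/160: DF=(391689/400000 − 3/160·(0))/(1+3/160) = 2403/2500 ≈ 0.961200
step 2 [1y] zero: DF = P = 597/625 ≈ 0.955200
step 3 [1.5y] zero: DF = P = 4727/5000 ≈ 0.945400
step 4 [2y] swap r/2=843/37775: DF=(1 − 843/37775·(0.961200+0.955200+0.945400))/(1+843/37775) = 9157/10000 ≈ 0.915700
step 5 [2.5y] bond c/2=27/800: DF=(416737/400000 − 27/800·(0.961200+0.955200+0.945400+0.915700))/(1+27/800) = 1769/2000 ≈ 0.884500
step 6 [3y] bond c/2=3/100: DF=(25899/25000 − 3/100·(0.961200+0.955200+0.945400+0.915700+0.884500))/(1+3/100) = 87/100 ≈ 0.870000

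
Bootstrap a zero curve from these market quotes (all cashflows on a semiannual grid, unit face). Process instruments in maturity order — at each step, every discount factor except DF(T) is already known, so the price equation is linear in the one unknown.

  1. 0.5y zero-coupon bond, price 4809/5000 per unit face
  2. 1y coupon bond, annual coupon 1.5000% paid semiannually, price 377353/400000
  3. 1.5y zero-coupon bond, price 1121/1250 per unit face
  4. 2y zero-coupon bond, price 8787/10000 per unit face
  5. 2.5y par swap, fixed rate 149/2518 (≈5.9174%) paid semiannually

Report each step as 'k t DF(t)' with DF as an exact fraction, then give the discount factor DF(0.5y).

step 1 [0.5y] zero: DF = P = 4809/5000 ≈ 0.961800
step 2 [1y] bond c/2=3/400: DF=(377353/400000 − 3/400·(0.961800))/(1+3/400) = 2323/2500 ≈ 0.929200
step 3 [1.5y] zero: DF = P = 1121/1250 ≈ 0.896800
step 4 [2y] zero: DF = P = 8787/10000 ≈ 0.878700
step 5 [2.5y] swap r/2=149/5036: DF=(1 − 149/5036·(0.961800+0.929200+0.896800+0.878700))/(1+149/5036) = 8659/10000 ≈ 0.865900

1 1/2 4809/5000
2 1 2323/2500
3 3/2 1121/1250
4 2 8787/10000
5 5/2 8659/10000
DF(0.5y) = 4809/5000 ≈ 0.961800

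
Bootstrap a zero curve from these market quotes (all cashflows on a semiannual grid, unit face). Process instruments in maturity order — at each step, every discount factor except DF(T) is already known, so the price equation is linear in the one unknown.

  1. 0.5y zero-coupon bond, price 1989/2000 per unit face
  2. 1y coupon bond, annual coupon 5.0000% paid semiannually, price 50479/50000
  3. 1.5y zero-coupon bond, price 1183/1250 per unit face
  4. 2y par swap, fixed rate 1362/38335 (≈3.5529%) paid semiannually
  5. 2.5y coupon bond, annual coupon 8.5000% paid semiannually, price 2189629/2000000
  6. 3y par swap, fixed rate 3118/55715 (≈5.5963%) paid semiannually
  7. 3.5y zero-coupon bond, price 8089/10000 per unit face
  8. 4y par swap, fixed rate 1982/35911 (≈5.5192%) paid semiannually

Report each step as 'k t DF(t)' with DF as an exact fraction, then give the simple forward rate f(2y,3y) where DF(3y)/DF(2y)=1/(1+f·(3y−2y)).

step 1 [0.5y] zero: DF = P = 1989/2000 ≈ 0.994500
step 2 [1y] bond c/2=1/40: DF=(50479/50000 − 1/40·(0.994500))/(1+1/40) = 9607/10000 ≈ 0.960700
step 3 [1.5y] zero: DF = P = 1183/1250 ≈ 0.946400
step 4 [2y] swap r/2=681/38335: DF=(1 − 681/38335·(0.994500+0.960700+0.946400))/(1+681/38335) = 9319/10000 ≈ 0.931900
step 5 [2.5y] bond c/2=17/400: DF=(2189629/2000000 − 17/400·(0.994500+0.960700+0.946400+0.931900))/(1+17/400) = 8939/10000 ≈ 0.893900
step 6 [3y] swap r/2=1559/55715: DF=(1 − 1559/55715·(0.994500+0.960700+0.946400+0.931900+0.893900))/(1+1559/55715) = 8441/10000 ≈ 0.844100
step 7 [3.5y] zero: DF = P = 8089/10000 ≈ 0.808900
step 8 [4y] swap r/2=991/35911: DF=(1 − 991/35911·(0.994500+0.960700+0.946400+0.931900+0.893900+0.844100+0.808900))/(1+991/35911) = 4009/5000 ≈ 0.801800

1 1/2 1989/2000
2 1 9607/10000
3 3/2 1183/1250
4 2 9319/10000
5 5/2 8939/10000
6 3 8441/10000
7 7/2 8089/10000
8 4 4009/5000
f(2y,3y) = ((9319/10000)/(8441/10000) − 1)/(1) = 878/8441 ≈ 10.4016%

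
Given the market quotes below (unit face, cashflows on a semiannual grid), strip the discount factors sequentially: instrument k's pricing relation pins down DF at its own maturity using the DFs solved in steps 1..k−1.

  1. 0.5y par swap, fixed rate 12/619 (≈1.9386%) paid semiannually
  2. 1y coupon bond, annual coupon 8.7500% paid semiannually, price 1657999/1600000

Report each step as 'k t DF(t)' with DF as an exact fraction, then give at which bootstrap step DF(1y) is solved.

step 1 [0.5y] swap r/2=6/619: DF=(1 − 6/619·(0))/(1+6/619) = 619/625 ≈ 0.990400
step 2 [1y] bond c/2=7/160: DF=(1657999/1600000 − 7/160·(0.990400))/(1+7/160) = 9513/10000 ≈ 0.951300

1 1/2 619/625
2 1 9513/10000
DF(1y) is solved at step 2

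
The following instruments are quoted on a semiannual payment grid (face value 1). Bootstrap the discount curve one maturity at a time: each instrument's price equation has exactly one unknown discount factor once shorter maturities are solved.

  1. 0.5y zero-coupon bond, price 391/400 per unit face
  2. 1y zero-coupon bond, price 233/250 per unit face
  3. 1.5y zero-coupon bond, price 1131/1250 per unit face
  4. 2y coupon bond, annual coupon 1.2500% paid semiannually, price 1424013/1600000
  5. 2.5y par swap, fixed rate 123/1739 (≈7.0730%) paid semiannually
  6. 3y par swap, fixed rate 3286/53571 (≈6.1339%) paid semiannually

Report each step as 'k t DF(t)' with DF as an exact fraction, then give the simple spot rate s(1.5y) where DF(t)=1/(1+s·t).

1 1/2 391/400
2 1 233/250
3 3/2 1131/1250
4 2 867/1000
5 5/2 8401/10000
6 3 8357/10000
s(1.5y) = (1/(1131/1250) − 1)/(3/2) = 238/3393 ≈ 7.0144%

step 1 [0.5y] zero: DF = P = 391/400 ≈ 0.977500
step 2 [1y] zero: DF = P = 233/250 ≈ 0.932000
step 3 [1.5y] zero: DF = P = 1131/1250 ≈ 0.904800
step 4 [2y] bond c/2=1/160: DF=(1424013/1600000 − 1/160·(0.977500+0.932000+0.904800))/(1+1/160) = 867/1000 ≈ 0.867000
step 5 [2.5y] swap r/2=123/3478: DF=(1 − 123/3478·(0.977500+0.932000+0.904800+0.867000))/(1+123/3478) = 8401/10000 ≈ 0.840100
step 6 [3y] swap r/2=1643/53571: DF=(1 − 1643/53571·(0.977500+0.932000+0.904800+0.867000+0.840100))/(1+1643/53571) = 8357/10000 ≈ 0.835700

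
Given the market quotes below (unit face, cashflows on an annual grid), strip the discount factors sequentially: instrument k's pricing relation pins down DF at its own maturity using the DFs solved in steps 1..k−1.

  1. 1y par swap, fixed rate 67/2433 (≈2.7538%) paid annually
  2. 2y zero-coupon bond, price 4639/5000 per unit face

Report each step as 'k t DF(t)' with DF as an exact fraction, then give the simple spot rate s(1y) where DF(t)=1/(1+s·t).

step 1 [1y] swap r/1=67/2433: DF=(1 − 67/2433·(0))/(1+67/2433) = 2433/2500 ≈ 0.973200
step 2 [2y] zero: DF = P = 4639/5000 ≈ 0.927800

1 1 2433/2500
2 2 4639/5000
s(1y) = (1/(2433/2500) − 1)/(1) = 67/2433 ≈ 2.7538%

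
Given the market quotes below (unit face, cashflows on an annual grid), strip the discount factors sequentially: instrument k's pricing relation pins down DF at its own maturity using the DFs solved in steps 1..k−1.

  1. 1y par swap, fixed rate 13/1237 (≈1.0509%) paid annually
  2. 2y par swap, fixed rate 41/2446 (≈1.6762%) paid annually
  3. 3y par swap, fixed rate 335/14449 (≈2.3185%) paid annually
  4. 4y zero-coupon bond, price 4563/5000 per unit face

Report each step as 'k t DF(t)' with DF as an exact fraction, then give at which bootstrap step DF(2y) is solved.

step 1 [1y] swap r/1=13/1237: DF=(1 − 13/1237·(0))/(1+13/1237) = 1237/1250 ≈ 0.989600
step 2 [2y] swap r/1=41/2446: DF=(1 − 41/2446·(0.989600))/(1+41/2446) = 1209/1250 ≈ 0.967200
step 3 [3y] swap r/1=335/14449: DF=(1 − 335/14449·(0.989600+0.967200))/(1+335/14449) = 933/1000 ≈ 0.933000
step 4 [4y] zero: DF = P = 4563/5000 ≈ 0.912600

1 1 1237/1250
2 2 1209/1250
3 3 933/1000
4 4 4563/5000
DF(2y) is solved at step 2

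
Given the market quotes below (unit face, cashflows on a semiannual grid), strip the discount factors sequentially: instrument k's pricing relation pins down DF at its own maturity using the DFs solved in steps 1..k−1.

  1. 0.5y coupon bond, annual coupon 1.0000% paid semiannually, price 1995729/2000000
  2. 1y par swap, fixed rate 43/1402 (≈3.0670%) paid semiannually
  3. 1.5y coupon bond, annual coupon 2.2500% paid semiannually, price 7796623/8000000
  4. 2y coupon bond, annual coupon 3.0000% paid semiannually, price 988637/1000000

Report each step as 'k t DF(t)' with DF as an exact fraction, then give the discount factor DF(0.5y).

step 1 [0.5y] bond c/2=1/200: DF=(1995729/2000000 − 1/200·(0))/(1+1/200) = 9929/10000 ≈ 0.992900
step 2 [1y] swap r/2=43/2804: DF=(1 − 43/2804·(0.992900))/(1+43/2804) = 9699/10000 ≈ 0.969900
step 3 [1.5y] bond c/2=9/800: DF=(7796623/8000000 − 9/800·(0.992900+0.969900))/(1+9/800) = 9419/10000 ≈ 0.941900
step 4 [2y] bond c/2=3/200: DF=(988637/1000000 − 3/200·(0.992900+0.969900+0.941900))/(1+3/200) = 9311/10000 ≈ 0.931100

1 1/2 9929/10000
2 1 9699/10000
3 3/2 9419/10000
4 2 9311/10000
DF(0.5y) = 9929/10000 ≈ 0.992900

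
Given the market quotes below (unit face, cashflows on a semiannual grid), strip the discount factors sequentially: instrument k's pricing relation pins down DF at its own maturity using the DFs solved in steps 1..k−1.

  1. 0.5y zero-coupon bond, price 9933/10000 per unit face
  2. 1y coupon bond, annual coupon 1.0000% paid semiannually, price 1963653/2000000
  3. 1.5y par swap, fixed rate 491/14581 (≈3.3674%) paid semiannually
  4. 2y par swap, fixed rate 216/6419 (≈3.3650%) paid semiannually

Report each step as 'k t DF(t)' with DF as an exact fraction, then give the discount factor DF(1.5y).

step 1 [0.5y] zero: DF = P = 9933/10000 ≈ 0.993300
step 2 [1y] bond c/2=1/200: DF=(1963653/2000000 − 1/200·(0.993300))/(1+1/200) = 243/250 ≈ 0.972000
step 3 [1.5y] swap r/2=491/29162: DF=(1 − 491/29162·(0.993300+0.972000))/(1+491/29162) = 9509/10000 ≈ 0.950900
step 4 [2y] swap r/2=108/6419: DF=(1 − 108/6419·(0.993300+0.972000+0.950900))/(1+108/6419) = 1169/1250 ≈ 0.935200

1 1/2 9933/10000
2 1 243/250
3 3/2 9509/10000
4 2 1169/1250
DF(1.5y) = 9509/10000 ≈ 0.950900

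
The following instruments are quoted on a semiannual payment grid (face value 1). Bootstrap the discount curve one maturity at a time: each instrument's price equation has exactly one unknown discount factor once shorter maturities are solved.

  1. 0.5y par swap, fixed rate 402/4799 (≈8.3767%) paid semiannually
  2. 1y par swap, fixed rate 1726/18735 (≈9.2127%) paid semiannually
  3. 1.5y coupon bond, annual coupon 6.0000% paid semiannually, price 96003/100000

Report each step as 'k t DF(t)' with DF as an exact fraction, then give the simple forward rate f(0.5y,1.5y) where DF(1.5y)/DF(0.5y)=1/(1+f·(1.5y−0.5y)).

1 1/2 4799/5000
2 1 9137/10000
3 3/2 351/400
f(0.5y,1.5y) = ((4799/5000)/(351/400) − 1)/(1) = 823/8775 ≈ 9.3789%

step 1 [0.5y] swap r/2=201/4799: DF=(1 − 201/4799·(0))/(1+201/4799) = 4799/5000 ≈ 0.959800
step 2 [1y] swap r/2=863/18735: DF=(1 − 863/18735·(0.959800))/(1+863/18735) = 9137/10000 ≈ 0.913700
step 3 [1.5y] bond c/2=3/100: DF=(96003/100000 − 3/100·(0.959800+0.913700))/(1+3/100) = 351/400 ≈ 0.877500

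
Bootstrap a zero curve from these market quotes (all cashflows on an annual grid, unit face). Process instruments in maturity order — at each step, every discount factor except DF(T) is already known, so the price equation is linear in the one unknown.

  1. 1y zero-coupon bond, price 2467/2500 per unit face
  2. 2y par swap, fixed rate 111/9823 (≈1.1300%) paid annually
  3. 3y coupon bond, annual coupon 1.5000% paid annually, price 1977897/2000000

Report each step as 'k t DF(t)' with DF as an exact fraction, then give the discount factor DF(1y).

1 1 2467/2500
2 2 4889/5000
3 3 9453/10000
DF(1y) = 2467/2500 ≈ 0.986800

step 1 [1y] zero: DF = P = 2467/2500 ≈ 0.986800
step 2 [2y] swap r/1=111/9823: DF=(1 − 111/9823·(0.986800))/(1+111/9823) = 4889/5000 ≈ 0.977800
step 3 [3y] bond c/1=3/200: DF=(1977897/2000000 − 3/200·(0.986800+0.977800))/(1+3/200) = 9453/10000 ≈ 0.945300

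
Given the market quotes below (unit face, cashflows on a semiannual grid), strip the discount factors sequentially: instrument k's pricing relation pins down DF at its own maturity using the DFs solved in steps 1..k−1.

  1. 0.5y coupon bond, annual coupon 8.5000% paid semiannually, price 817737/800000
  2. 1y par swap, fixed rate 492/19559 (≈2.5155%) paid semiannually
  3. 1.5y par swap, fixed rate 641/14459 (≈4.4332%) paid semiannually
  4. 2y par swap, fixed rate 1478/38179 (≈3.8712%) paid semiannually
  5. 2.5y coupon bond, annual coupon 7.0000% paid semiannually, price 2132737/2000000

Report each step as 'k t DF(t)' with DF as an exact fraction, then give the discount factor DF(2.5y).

1 1/2 1961/2000
2 1 4877/5000
3 3/2 9359/10000
4 2 9261/10000
5 5/2 2253/2500
DF(2.5y) = 2253/2500 ≈ 0.901200

step 1 [0.5y] bond c/2=17/400: DF=(817737/800000 − 17/400·(0))/(1+17/400) = 1961/2000 ≈ 0.980500
step 2 [1y] swap r/2=246/19559: DF=(1 − 246/19559·(0.980500))/(1+246/19559) = 4877/5000 ≈ 0.975400
step 3 [1.5y] swap r/2=641/28918: DF=(1 − 641/28918·(0.980500+0.975400))/(1+641/28918) = 9359/10000 ≈ 0.935900
step 4 [2y] swap r/2=739/38179: DF=(1 − 739/38179·(0.980500+0.975400+0.935900))/(1+739/38179) = 9261/10000 ≈ 0.926100
step 5 [2.5y] bond c/2=7/200: DF=(2132737/2000000 − 7/200·(0.980500+0.975400+0.935900+0.926100))/(1+7/200) = 2253/2500 ≈ 0.901200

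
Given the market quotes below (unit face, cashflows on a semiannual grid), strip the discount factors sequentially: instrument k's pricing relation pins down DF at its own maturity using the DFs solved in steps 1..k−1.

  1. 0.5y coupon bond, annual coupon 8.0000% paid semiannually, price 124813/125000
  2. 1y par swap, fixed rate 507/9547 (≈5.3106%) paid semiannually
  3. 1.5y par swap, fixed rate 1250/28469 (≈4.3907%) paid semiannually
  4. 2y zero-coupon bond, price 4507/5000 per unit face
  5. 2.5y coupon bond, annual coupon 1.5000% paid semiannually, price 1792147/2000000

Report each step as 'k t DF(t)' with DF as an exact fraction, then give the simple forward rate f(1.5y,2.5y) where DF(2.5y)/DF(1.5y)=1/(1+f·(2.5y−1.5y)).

1 1/2 9601/10000
2 1 9493/10000
3 3/2 15/16
4 2 4507/5000
5 5/2 1723/2000
f(1.5y,2.5y) = ((15/16)/(1723/2000) − 1)/(1) = 152/1723 ≈ 8.8218%

step 1 [0.5y] bond c/2=1/25: DF=(124813/125000 − 1/25·(0))/(1+1/25) = 9601/10000 ≈ 0.960100
step 2 [1y] swap r/2=507/19094: DF=(1 − 507/19094·(0.960100))/(1+507/19094) = 9493/10000 ≈ 0.949300
step 3 [1.5y] swap r/2=625/28469: DF=(1 − 625/28469·(0.960100+0.949300))/(1+625/28469) = 15/16 ≈ 0.937500
step 4 [2y] zero: DF = P = 4507/5000 ≈ 0.901400
step 5 [2.5y] bond c/2=3/400: DF=(1792147/2000000 − 3/400·(0.960100+0.949300+0.937500+0.901400))/(1+3/400) = 1723/2000 ≈ 0.861500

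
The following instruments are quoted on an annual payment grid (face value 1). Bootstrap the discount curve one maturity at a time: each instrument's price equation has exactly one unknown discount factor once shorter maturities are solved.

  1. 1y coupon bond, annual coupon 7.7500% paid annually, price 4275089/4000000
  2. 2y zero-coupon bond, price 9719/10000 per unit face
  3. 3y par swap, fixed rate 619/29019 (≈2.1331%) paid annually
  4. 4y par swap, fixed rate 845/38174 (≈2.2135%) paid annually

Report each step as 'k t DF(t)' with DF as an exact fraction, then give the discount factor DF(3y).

step 1 [1y] bond c/1=31/400: DF=(4275089/4000000 − 31/400·(0))/(1+31/400) = 9919/10000 ≈ 0.991900
step 2 [2y] zero: DF = P = 9719/10000 ≈ 0.971900
step 3 [3y] swap r/1=619/29019: DF=(1 − 619/29019·(0.991900+0.971900))/(1+619/29019) = 9381/10000 ≈ 0.938100
step 4 [4y] swap r/1=845/38174: DF=(1 − 845/38174·(0.991900+0.971900+0.938100))/(1+845/38174) = 1831/2000 ≈ 0.915500

1 1 9919/10000
2 2 9719/10000
3 3 9381/10000
4 4 1831/2000
DF(3y) = 9381/10000 ≈ 0.938100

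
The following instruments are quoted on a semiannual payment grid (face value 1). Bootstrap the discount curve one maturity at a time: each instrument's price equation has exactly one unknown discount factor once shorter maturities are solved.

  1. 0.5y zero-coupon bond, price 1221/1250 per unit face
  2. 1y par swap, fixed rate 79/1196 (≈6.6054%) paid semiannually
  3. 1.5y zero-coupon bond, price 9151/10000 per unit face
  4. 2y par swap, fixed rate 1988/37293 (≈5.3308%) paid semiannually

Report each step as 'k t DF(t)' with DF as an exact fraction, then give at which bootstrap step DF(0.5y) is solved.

step 1 [0.5y] zero: DF = P = 1221/1250 ≈ 0.976800
step 2 [1y] swap r/2=79/2392: DF=(1 − 79/2392·(0.976800))/(1+79/2392) = 1171/1250 ≈ 0.936800
step 3 [1.5y] zero: DF = P = 9151/10000 ≈ 0.915100
step 4 [2y] swap r/2=994/37293: DF=(1 − 994/37293·(0.976800+0.936800+0.915100))/(1+994/37293) = 4503/5000 ≈ 0.900600

1 1/2 1221/1250
2 1 1171/1250
3 3/2 9151/10000
4 2 4503/5000
DF(0.5y) is solved at step 1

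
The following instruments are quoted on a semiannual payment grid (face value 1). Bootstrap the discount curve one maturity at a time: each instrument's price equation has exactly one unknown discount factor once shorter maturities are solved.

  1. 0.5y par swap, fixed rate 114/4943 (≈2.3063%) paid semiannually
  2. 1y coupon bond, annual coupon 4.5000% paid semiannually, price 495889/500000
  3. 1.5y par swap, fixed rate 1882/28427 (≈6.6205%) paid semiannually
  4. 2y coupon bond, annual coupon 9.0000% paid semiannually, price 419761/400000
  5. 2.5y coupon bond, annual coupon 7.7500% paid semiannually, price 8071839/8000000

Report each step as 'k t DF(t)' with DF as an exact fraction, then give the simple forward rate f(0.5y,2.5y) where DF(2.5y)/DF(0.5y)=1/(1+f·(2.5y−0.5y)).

step 1 [0.5y] swap r/2=57/4943: DF=(1 − 57/4943·(0))/(1+57/4943) = 4943/5000 ≈ 0.988600
step 2 [1y] bond c/2=9/400: DF=(495889/500000 − 9/400·(0.988600))/(1+9/400) = 4741/5000 ≈ 0.948200
step 3 [1.5y] swap r/2=941/28427: DF=(1 − 941/28427·(0.988600+0.948200))/(1+941/28427) = 9059/10000 ≈ 0.905900
step 4 [2y] bond c/2=9/200: DF=(419761/400000 − 9/200·(0.988600+0.948200+0.905900))/(1+9/200) = 4409/5000 ≈ 0.881800
step 5 [2.5y] bond c/2=31/800: DF=(8071839/8000000 − 31/800·(0.988600+0.948200+0.905900+0.881800))/(1+31/800) = 2081/2500 ≈ 0.832400

1 1/2 4943/5000
2 1 4741/5000
3 3/2 9059/10000
4 2 4409/5000
5 5/2 2081/2500
f(0.5y,2.5y) = ((4943/5000)/(2081/2500) − 1)/(2) = 781/8324 ≈ 9.3825%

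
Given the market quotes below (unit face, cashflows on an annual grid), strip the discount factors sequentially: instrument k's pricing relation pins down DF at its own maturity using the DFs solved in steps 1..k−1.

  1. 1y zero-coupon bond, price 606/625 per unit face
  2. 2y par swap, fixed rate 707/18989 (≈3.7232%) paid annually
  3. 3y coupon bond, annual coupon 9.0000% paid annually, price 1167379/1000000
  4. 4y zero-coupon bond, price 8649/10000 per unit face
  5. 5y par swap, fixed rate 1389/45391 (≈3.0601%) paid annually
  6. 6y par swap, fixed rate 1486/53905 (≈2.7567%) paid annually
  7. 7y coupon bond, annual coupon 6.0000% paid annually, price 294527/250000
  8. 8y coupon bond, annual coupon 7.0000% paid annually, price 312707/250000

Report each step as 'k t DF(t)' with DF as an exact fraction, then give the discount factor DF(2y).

step 1 [1y] zero: DF = P = 606/625 ≈ 0.969600
step 2 [2y] swap r/1=707/18989: DF=(1 − 707/18989·(0.969600))/(1+707/18989) = 9293/10000 ≈ 0.929300
step 3 [3y] bond c/1=9/100: DF=(1167379/1000000 − 9/100·(0.969600+0.929300))/(1+9/100) = 4571/5000 ≈ 0.914200
step 4 [4y] zero: DF = P = 8649/10000 ≈ 0.864900
step 5 [5y] swap r/1=1389/45391: DF=(1 − 1389/45391·(0.969600+0.929300+0.914200+0.864900))/(1+1389/45391) = 8611/10000 ≈ 0.861100
step 6 [6y] swap r/1=1486/53905: DF=(1 − 1486/53905·(0.969600+0.929300+0.914200+0.864900+0.861100))/(1+1486/53905) = 4257/5000 ≈ 0.851400
step 7 [7y] bond c/1=3/50: DF=(294527/250000 − 3/50·(0.969600+0.929300+0.914200+0.864900+0.861100+0.851400))/(1+3/50) = 8063/10000 ≈ 0.806300
step 8 [8y] bond c/1=7/100: DF=(312707/250000 − 7/100·(0.969600+0.929300+0.914200+0.864900+0.861100+0.851400+0.806300))/(1+7/100) = 1909/2500 ≈ 0.763600

1 1 606/625
2 2 9293/10000
3 3 4571/5000
4 4 8649/10000
5 5 8611/10000
6 6 4257/5000
7 7 8063/10000
8 8 1909/2500
DF(2y) = 9293/10000 ≈ 0.929300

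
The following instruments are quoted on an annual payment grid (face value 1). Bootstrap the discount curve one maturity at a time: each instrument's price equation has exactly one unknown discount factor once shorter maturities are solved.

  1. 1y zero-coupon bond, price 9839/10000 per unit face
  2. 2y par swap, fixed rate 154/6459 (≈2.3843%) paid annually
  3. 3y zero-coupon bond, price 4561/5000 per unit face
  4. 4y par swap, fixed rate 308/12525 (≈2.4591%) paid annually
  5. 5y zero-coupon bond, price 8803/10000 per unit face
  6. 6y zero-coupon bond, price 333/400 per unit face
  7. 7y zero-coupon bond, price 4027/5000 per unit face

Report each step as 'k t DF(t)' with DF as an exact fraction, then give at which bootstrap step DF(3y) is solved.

1 1 9839/10000
2 2 4769/5000
3 3 4561/5000
4 4 2269/2500
5 5 8803/10000
6 6 333/400
7 7 4027/5000
DF(3y) is solved at step 3

step 1 [1y] zero: DF = P = 9839/10000 ≈ 0.983900
step 2 [2y] swap r/1=154/6459: DF=(1 − 154/6459·(0.983900))/(1+154/6459) = 4769/5000 ≈ 0.953800
step 3 [3y] zero: DF = P = 4561/5000 ≈ 0.912200
step 4 [4y] swap r/1=308/12525: DF=(1 − 308/12525·(0.983900+0.953800+0.912200))/(1+308/12525) = 2269/2500 ≈ 0.907600
step 5 [5y] zero: DF = P = 8803/10000 ≈ 0.880300
step 6 [6y] zero: DF = P = 333/400 ≈ 0.832500
step 7 [7y] zero: DF = P = 4027/5000 ≈ 0.805400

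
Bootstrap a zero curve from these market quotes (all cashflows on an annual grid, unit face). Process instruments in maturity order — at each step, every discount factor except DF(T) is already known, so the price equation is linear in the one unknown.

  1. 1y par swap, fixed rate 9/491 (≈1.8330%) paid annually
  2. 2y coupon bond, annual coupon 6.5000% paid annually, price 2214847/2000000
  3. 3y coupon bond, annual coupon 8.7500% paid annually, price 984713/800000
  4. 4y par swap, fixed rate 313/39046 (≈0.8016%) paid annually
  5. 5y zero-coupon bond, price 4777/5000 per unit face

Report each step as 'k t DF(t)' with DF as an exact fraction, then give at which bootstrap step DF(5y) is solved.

1 1 491/500
2 2 9799/10000
3 3 487/500
4 4 9687/10000
5 5 4777/5000
DF(5y) is solved at step 5

step 1 [1y] swap r/1=9/491: DF=(1 − 9/491·(0))/(1+9/491) = 491/500 ≈ 0.982000
step 2 [2y] bond c/1=13/200: DF=(2214847/2000000 − 13/200·(0.982000))/(1+13/200) = 9799/10000 ≈ 0.979900
step 3 [3y] bond c/1=7/80: DF=(984713/800000 − 7/80·(0.982000+0.979900))/(1+7/80) = 487/500 ≈ 0.974000
step 4 [4y] swap r/1=313/39046: DF=(1 − 313/39046·(0.982000+0.979900+0.974000))/(1+313/39046) = 9687/10000 ≈ 0.968700
step 5 [5y] zero: DF = P = 4777/5000 ≈ 0.955400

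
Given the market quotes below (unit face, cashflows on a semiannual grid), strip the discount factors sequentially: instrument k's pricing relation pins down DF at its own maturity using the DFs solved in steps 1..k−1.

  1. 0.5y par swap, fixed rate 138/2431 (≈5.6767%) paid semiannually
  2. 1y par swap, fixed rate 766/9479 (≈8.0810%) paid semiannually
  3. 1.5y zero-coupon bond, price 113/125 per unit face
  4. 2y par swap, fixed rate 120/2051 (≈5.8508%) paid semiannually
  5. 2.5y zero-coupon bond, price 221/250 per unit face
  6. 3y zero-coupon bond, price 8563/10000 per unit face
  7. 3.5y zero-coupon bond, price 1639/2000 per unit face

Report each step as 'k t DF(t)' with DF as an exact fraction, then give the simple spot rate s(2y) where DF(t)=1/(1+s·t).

1 1/2 2431/2500
2 1 4617/5000
3 3/2 113/125
4 2 223/250
5 5/2 221/250
6 3 8563/10000
7 7/2 1639/2000
s(2y) = (1/(223/250) − 1)/(2) = 27/446 ≈ 6.0538%

step 1 [0.5y] swap r/2=69/2431: DF=(1 − 69/2431·(0))/(1+69/2431) = 2431/2500 ≈ 0.972400
step 2 [1y] swap r/2=383/9479: DF=(1 − 383/9479·(0.972400))/(1+383/9479) = 4617/5000 ≈ 0.923400
step 3 [1.5y] zero: DF = P = 113/125 ≈ 0.904000
step 4 [2y] swap r/2=60/2051: DF=(1 − 60/2051·(0.972400+0.923400+0.904000))/(1+60/2051) = 223/250 ≈ 0.892000
step 5 [2.5y] zero: DF = P = 221/250 ≈ 0.884000
step 6 [3y] zero: DF = P = 8563/10000 ≈ 0.856300
step 7 [3.5y] zero: DF = P = 1639/2000 ≈ 0.819500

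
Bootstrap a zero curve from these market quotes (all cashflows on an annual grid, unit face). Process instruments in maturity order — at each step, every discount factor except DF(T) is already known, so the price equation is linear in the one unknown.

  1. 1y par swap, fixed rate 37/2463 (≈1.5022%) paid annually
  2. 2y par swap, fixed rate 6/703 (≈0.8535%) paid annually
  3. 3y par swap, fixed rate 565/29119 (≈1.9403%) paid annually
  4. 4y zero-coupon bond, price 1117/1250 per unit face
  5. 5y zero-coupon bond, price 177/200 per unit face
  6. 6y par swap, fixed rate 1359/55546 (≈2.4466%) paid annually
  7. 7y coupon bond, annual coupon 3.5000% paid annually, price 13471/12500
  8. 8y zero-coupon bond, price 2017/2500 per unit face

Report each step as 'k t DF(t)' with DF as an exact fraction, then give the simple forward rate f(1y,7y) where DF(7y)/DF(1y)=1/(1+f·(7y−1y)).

step 1 [1y] swap r/1=37/2463: DF=(1 − 37/2463·(0))/(1+37/2463) = 2463/2500 ≈ 0.985200
step 2 [2y] swap r/1=6/703: DF=(1 − 6/703·(0.985200))/(1+6/703) = 1229/1250 ≈ 0.983200
step 3 [3y] swap r/1=565/29119: DF=(1 − 565/29119·(0.985200+0.983200))/(1+565/29119) = 1887/2000 ≈ 0.943500
step 4 [4y] zero: DF = P = 1117/1250 ≈ 0.893600
step 5 [5y] zero: DF = P = 177/200 ≈ 0.885000
step 6 [6y] swap r/1=1359/55546: DF=(1 − 1359/55546·(0.985200+0.983200+0.943500+0.893600+0.885000))/(1+1359/55546) = 8641/10000 ≈ 0.864100
step 7 [7y] bond c/1=7/200: DF=(13471/12500 − 7/200·(0.985200+0.983200+0.943500+0.893600+0.885000+0.864100))/(1+7/200) = 4267/5000 ≈ 0.853400
step 8 [8y] zero: DF = P = 2017/2500 ≈ 0.806800

1 1 2463/2500
2 2 1229/1250
3 3 1887/2000
4 4 1117/1250
5 5 177/200
6 6 8641/10000
7 7 4267/5000
8 8 2017/2500
f(1y,7y) = ((2463/2500)/(4267/5000) − 1)/(6) = 659/25602 ≈ 2.5740%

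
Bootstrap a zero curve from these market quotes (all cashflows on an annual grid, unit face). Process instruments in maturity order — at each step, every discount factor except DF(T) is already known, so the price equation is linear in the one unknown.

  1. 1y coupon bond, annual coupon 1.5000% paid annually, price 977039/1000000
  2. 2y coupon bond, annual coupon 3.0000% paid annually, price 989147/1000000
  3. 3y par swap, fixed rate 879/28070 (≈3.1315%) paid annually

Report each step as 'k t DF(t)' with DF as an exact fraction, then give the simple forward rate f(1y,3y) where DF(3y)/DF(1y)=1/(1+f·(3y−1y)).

1 1 4813/5000
2 2 9323/10000
3 3 9121/10000
f(1y,3y) = ((4813/5000)/(9121/10000) − 1)/(2) = 505/18242 ≈ 2.7683%

step 1 [1y] bond c/1=3/200: DF=(977039/1000000 − 3/200·(0))/(1+3/200) = 4813/5000 ≈ 0.962600
step 2 [2y] bond c/1=3/100: DF=(989147/1000000 − 3/100·(0.962600))/(1+3/100) = 9323/10000 ≈ 0.932300
step 3 [3y] swap r/1=879/28070: DF=(1 − 879/28070·(0.962600+0.932300))/(1+879/28070) = 9121/10000 ≈ 0.912100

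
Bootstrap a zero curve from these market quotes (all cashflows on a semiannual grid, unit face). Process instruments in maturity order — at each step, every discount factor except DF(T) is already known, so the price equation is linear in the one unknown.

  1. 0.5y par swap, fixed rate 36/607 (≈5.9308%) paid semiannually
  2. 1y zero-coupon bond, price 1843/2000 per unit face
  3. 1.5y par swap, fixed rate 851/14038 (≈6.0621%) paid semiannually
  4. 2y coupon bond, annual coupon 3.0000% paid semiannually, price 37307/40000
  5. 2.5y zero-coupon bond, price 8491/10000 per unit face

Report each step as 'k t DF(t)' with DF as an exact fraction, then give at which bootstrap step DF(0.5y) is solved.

step 1 [0.5y] swap r/2=18/607: DF=(1 − 18/607·(0))/(1+18/607) = 607/625 ≈ 0.971200
step 2 [1y] zero: DF = P = 1843/2000 ≈ 0.921500
step 3 [1.5y] swap r/2=851/28076: DF=(1 − 851/28076·(0.971200+0.921500))/(1+851/28076) = 9149/10000 ≈ 0.914900
step 4 [2y] bond c/2=3/200: DF=(37307/40000 − 3/200·(0.971200+0.921500+0.914900))/(1+3/200) = 4387/5000 ≈ 0.877400
step 5 [2.5y] zero: DF = P = 8491/10000 ≈ 0.849100

1 1/2 607/625
2 1 1843/2000
3 3/2 9149/10000
4 2 4387/5000
5 5/2 8491/10000
DF(0.5y) is solved at step 1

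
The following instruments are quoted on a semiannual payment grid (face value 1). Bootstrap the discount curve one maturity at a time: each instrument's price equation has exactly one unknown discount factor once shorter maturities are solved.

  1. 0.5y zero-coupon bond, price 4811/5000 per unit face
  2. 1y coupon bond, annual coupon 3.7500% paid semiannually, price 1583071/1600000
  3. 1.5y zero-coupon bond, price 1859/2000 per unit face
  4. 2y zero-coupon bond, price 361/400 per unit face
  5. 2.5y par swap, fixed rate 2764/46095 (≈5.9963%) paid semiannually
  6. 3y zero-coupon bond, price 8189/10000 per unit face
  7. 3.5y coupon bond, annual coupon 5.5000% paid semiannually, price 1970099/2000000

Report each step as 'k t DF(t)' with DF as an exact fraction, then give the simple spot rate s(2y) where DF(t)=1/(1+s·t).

step 1 [0.5y] zero: DF = P = 4811/5000 ≈ 0.962200
step 2 [1y] bond c/2=3/160: DF=(1583071/1600000 − 3/160·(0.962200))/(1+3/160) = 1907/2000 ≈ 0.953500
step 3 [1.5y] zero: DF = P = 1859/2000 ≈ 0.929500
step 4 [2y] zero: DF = P = 361/400 ≈ 0.902500
step 5 [2.5y] swap r/2=1382/46095: DF=(1 − 1382/46095·(0.962200+0.953500+0.929500+0.902500))/(1+1382/46095) = 4309/5000 ≈ 0.861800
step 6 [3y] zero: DF = P = 8189/10000 ≈ 0.818900
step 7 [3.5y] bond c/2=11/400: DF=(1970099/2000000 − 11/400·(0.962200+0.953500+0.929500+0.902500+0.861800+0.818900))/(1+11/400) = 4067/5000 ≈ 0.813400

1 1/2 4811/5000
2 1 1907/2000
3 3/2 1859/2000
4 2 361/400
5 5/2 4309/5000
6 3 8189/10000
7 7/2 4067/5000
s(2y) = (1/(361/400) − 1)/(2) = 39/722 ≈ 5.4017%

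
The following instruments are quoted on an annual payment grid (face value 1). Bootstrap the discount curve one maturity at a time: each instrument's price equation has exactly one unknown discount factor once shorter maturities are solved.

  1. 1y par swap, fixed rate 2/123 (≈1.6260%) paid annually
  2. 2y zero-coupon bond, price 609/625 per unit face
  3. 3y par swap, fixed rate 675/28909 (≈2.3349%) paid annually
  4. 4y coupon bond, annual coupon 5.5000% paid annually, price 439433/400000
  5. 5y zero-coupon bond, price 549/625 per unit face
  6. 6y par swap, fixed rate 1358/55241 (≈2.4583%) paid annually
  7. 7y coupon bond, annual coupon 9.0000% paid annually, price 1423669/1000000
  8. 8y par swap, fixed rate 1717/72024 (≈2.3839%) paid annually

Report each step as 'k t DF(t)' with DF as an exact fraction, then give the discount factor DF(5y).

step 1 [1y] swap r/1=2/123: DF=(1 − 2/123·(0))/(1+2/123) = 123/125 ≈ 0.984000
step 2 [2y] zero: DF = P = 609/625 ≈ 0.974400
step 3 [3y] swap r/1=675/28909: DF=(1 − 675/28909·(0.984000+0.974400))/(1+675/28909) = 373/400 ≈ 0.932500
step 4 [4y] bond c/1=11/200: DF=(439433/400000 − 11/200·(0.984000+0.974400+0.932500))/(1+11/200) = 4453/5000 ≈ 0.890600
step 5 [5y] zero: DF = P = 549/625 ≈ 0.878400
step 6 [6y] swap r/1=1358/55241: DF=(1 − 1358/55241·(0.984000+0.974400+0.932500+0.890600+0.878400))/(1+1358/55241) = 4321/5000 ≈ 0.864200
step 7 [7y] bond c/1=9/100: DF=(1423669/1000000 − 9/100·(0.984000+0.974400+0.932500+0.890600+0.878400+0.864200))/(1+9/100) = 17/20 ≈ 0.850000
step 8 [8y] swap r/1=1717/72024: DF=(1 − 1717/72024·(0.984000+0.974400+0.932500+0.890600+0.878400+0.864200+0.850000))/(1+1717/72024) = 8283/10000 ≈ 0.828300

1 1 123/125
2 2 609/625
3 3 373/400
4 4 4453/5000
5 5 549/625
6 6 4321/5000
7 7 17/20
8 8 8283/10000
DF(5y) = 549/625 ≈ 0.878400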